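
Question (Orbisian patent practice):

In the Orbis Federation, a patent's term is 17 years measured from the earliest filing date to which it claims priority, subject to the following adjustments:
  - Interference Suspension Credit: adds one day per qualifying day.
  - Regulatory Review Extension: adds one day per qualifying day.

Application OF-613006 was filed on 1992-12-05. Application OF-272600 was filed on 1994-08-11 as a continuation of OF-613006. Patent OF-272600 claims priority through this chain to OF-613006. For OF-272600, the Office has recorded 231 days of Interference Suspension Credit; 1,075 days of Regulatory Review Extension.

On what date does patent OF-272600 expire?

Earliest priority filing: 5 December 1992.
Base term: 5 December 1992 + 17 years → 5 December 2009.
Interference Suspension Credit: +231 days → 24 July 2010.
Regulatory Review Extension: +1075 days → 3 July 2013.

July 3, 2013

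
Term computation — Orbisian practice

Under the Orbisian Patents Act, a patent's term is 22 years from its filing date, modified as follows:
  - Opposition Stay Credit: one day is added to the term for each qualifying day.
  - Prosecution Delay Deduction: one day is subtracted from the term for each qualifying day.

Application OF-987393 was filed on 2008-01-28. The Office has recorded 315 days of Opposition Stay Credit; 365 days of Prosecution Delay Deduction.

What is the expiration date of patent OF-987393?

Base term: filing date + 22 years → 28 January 2030.
Opposition Stay Credit: +315 days → 9 December 2030.
Prosecution Delay Deduction: −365 days → 9 December 2029.

2029-12-09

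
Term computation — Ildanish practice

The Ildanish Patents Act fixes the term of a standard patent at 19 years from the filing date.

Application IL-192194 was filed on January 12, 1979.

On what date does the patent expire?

January 12, 1998

Filing date + 19 years → 12 January 1998.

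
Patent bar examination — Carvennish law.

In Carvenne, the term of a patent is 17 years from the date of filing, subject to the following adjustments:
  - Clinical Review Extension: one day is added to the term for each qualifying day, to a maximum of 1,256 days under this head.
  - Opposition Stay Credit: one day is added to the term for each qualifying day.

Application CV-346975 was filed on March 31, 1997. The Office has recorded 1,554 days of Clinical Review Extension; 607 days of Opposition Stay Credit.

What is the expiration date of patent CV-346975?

Base term: filing date + 17 years → 31 March 2014.
Clinical Review Extension: 1554 days claimed exceeds the 1256-day cap, so +1256 days → 7 September 2017.
Opposition Stay Credit: +607 days → 7 May 2019.

2019-05-07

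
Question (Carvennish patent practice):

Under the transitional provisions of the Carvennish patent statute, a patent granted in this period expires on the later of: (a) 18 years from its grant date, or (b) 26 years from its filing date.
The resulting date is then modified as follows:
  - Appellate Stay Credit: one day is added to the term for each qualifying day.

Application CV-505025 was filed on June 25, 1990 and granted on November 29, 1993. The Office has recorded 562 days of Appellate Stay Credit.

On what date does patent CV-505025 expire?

(a) grant + 18 years → 29 November 2011.
(b) filing + 26 years → 25 June 2016.
Later of the two: 25 June 2016.
Appellate Stay Credit: +562 days → 8 January 2018.

January 8, 2018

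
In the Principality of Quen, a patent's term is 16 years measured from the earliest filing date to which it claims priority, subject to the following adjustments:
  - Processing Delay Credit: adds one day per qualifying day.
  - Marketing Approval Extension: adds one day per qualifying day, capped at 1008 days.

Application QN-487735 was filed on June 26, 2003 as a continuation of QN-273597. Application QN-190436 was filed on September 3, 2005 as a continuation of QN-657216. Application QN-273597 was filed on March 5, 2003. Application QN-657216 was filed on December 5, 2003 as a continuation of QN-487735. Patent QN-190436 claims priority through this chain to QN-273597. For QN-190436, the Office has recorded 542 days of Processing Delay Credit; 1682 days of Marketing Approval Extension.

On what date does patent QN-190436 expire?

2023-06-02

Earliest priority filing: 5 March 2003.
Base term: 5 March 2003 + 16 years → 5 March 2019.
Processing Delay Credit: +542 days → 28 August 2020.
Marketing Approval Extension: 1682 days claimed exceeds the 1008-day cap, so +1008 days → 2 June 2023.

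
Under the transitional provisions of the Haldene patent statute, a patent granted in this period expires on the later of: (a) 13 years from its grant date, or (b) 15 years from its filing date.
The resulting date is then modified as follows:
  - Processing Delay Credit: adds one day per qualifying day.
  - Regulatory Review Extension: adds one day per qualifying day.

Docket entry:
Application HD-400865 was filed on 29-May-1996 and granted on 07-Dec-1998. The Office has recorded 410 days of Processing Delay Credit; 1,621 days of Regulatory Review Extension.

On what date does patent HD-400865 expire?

2017-06-29

(a) grant + 13 years → 7 December 2011.
(b) filing + 15 years → 29 May 2011.
Later of the two: 7 December 2011.
Processing Delay Credit: +410 days → 20 January 2013.
Regulatory Review Extension: +1621 days → 29 June 2017.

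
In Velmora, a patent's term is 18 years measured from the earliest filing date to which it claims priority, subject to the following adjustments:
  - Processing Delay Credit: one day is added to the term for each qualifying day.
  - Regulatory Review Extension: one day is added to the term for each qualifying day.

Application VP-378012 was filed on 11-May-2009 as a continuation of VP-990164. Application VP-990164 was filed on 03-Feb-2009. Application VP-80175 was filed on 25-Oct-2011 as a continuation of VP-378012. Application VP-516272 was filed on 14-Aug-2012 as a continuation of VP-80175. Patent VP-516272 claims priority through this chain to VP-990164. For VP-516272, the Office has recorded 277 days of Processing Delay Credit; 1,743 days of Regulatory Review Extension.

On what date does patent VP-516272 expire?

August 15, 2032

Earliest priority filing: 3 February 2009.
Base term: 3 February 2009 + 18 years → 3 February 2027.
Processing Delay Credit: +277 days → 7 November 2027.
Regulatory Review Extension: +1743 days → 15 August 2032.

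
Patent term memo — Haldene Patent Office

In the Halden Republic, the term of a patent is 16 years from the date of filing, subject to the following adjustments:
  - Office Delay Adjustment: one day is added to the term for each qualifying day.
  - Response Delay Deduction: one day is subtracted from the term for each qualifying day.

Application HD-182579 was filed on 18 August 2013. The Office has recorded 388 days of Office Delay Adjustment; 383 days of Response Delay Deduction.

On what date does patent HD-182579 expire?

Base term: filing date + 16 years → 18 August 2029.
Office Delay Adjustment: +388 days → 10 September 2030.
Response Delay Deduction: −383 days → 23 August 2029.

2029-08-23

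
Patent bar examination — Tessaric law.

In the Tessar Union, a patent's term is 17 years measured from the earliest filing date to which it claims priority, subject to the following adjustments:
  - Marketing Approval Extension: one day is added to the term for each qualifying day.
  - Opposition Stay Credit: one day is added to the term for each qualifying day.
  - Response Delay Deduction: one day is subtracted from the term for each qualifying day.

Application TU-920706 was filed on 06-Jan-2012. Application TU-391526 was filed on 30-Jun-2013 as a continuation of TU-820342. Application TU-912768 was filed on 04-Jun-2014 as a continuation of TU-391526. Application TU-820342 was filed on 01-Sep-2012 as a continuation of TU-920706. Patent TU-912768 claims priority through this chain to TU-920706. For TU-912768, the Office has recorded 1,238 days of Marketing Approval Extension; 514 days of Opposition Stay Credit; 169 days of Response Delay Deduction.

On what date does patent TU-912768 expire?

Earliest priority filing: 6 January 2012.
Base term: 6 January 2012 + 17 years → 6 January 2029.
Marketing Approval Extension: +1238 days → 28 May 2032.
Opposition Stay Credit: +514 days → 24 October 2033.
Response Delay Deduction: −169 days → 8 May 2033.

May 8, 2033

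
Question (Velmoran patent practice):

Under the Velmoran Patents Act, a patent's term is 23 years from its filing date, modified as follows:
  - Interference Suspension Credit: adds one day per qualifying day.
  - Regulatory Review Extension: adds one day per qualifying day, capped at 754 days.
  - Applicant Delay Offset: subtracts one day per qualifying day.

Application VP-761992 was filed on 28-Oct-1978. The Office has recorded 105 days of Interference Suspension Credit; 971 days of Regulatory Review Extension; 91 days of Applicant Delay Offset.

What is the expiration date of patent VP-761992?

2003-12-05

Base term: filing date + 23 years → 28 October 2001.
Interference Suspension Credit: +105 days → 10 February 2002.
Regulatory Review Extension: 971 days claimed exceeds the 754-day cap, so +754 days → 5 March 2004.
Applicant Delay Offset: −91 days → 5 December 2003.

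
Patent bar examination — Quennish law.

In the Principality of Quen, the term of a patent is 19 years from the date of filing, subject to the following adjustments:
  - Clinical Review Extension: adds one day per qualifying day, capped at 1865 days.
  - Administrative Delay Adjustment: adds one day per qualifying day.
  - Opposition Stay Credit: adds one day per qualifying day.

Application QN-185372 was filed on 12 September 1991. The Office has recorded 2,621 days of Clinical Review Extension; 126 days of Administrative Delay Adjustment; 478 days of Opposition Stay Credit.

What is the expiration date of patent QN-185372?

Base term: filing date + 19 years → 12 September 2010.
Clinical Review Extension: 2621 days claimed exceeds the 1865-day cap, so +1865 days → 21 October 2015.
Administrative Delay Adjustment: +126 days → 24 February 2016.
Opposition Stay Credit: +478 days → 16 June 2017.

June 16, 2017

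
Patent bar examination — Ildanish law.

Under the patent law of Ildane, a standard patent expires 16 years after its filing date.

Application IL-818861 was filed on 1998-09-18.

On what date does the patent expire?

September 18, 2014

Filing date + 16 years → 18 September 2014.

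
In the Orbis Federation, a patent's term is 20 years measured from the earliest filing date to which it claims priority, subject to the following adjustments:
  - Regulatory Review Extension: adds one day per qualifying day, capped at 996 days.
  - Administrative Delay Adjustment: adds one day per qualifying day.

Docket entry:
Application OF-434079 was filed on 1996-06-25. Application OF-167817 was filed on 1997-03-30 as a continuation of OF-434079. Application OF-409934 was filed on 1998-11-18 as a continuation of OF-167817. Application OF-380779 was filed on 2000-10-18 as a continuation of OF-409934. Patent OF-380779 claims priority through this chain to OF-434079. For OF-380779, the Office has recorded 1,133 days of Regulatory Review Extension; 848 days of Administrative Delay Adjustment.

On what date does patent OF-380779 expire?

Earliest priority filing: 25 June 1996.
Base term: 25 June 1996 + 20 years → 25 June 2016.
Regulatory Review Extension: 1133 days claimed exceeds the 996-day cap, so +996 days → 18 March 2019.
Administrative Delay Adjustment: +848 days → 13 July 2021.

2021-07-13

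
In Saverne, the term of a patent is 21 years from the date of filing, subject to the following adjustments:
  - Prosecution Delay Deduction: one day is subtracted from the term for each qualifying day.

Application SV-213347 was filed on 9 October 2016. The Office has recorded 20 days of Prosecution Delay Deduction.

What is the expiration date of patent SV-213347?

September 19, 2037

Base term: filing date + 21 years → 9 October 2037.
Prosecution Delay Deduction: −20 days → 19 September 2037.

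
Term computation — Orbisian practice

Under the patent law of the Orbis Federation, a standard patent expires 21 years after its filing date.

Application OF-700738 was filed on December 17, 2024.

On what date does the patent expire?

December 17, 2045

Filing date + 21 years → 17 December 2045.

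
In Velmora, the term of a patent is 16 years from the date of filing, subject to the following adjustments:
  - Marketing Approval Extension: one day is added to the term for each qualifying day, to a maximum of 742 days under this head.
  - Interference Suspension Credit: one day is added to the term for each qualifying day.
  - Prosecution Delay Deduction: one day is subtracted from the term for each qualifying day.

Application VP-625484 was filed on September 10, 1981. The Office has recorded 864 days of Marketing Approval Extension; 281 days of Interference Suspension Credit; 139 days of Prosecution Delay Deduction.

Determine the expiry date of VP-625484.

February 11, 2000

Base term: filing date + 16 years → 10 September 1997.
Marketing Approval Extension: 864 days claimed exceeds the 742-day cap, so +742 days → 22 September 1999.
Interference Suspension Credit: +281 days → 29 June 2000.
Prosecution Delay Deduction: −139 days → 11 February 2000.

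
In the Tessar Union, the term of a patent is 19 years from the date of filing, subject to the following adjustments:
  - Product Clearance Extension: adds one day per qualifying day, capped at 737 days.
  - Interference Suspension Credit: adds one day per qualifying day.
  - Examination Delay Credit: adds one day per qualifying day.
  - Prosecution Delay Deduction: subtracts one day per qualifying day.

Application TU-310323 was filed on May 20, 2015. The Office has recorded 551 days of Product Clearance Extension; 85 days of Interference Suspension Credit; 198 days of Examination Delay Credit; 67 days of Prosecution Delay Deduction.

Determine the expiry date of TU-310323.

Base term: filing date + 19 years → 20 May 2034.
Product Clearance Extension: 551 days (within the 737-day cap) → +551 days → 22 November 2035.
Interference Suspension Credit: +85 days → 15 February 2036.
Examination Delay Credit: +198 days → 31 August 2036.
Prosecution Delay Deduction: −67 days → 25 June 2036.

June 25, 2036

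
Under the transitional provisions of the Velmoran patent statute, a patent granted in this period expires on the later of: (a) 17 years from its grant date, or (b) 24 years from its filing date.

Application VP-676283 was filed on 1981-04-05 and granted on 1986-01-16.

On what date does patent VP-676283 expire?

April 5, 2005

(a) grant + 17 years → 16 January 2003.
(b) filing + 24 years → 5 April 2005.
Later of the two: 5 April 2005.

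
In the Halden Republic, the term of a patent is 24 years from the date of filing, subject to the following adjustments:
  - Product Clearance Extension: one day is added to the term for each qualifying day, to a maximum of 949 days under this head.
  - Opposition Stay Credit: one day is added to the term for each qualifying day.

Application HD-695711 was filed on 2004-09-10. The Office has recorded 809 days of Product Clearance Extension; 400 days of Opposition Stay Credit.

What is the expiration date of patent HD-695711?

Base term: filing date + 24 years → 10 September 2028.
Product Clearance Extension: 809 days (within the 949-day cap) → +809 days → 28 November 2030.
Opposition Stay Credit: +400 days → 2 January 2032.

2032-01-02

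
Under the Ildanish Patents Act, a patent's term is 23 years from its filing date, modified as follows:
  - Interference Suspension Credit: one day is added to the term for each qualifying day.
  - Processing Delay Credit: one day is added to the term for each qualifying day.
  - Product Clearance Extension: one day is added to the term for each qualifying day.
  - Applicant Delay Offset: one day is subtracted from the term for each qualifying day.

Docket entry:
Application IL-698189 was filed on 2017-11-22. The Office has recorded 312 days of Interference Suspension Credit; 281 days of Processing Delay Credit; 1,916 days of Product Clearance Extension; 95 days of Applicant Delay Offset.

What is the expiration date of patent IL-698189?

July 3, 2047

Base term: filing date + 23 years → 22 November 2040.
Interference Suspension Credit: +312 days → 30 September 2041.
Processing Delay Credit: +281 days → 8 July 2042.
Product Clearance Extension: +1916 days → 6 October 2047.
Applicant Delay Offset: −95 days → 3 July 2047.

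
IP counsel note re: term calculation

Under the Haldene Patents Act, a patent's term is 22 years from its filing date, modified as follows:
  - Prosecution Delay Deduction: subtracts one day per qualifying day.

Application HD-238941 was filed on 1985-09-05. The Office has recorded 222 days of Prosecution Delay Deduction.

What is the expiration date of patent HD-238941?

Base term: filing date + 22 years → 5 September 2007.
Prosecution Delay Deduction: −222 days → 26 January 2007.

2007-01-26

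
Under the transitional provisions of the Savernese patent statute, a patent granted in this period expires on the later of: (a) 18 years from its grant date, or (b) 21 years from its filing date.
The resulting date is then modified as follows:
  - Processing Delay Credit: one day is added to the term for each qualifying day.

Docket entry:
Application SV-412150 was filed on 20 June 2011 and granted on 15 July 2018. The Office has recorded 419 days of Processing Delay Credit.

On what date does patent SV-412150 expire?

2037-09-07

(a) grant + 18 years → 15 July 2036.
(b) filing + 21 years → 20 June 2032.
Later of the two: 15 July 2036.
Processing Delay Credit: +419 days → 7 September 2037.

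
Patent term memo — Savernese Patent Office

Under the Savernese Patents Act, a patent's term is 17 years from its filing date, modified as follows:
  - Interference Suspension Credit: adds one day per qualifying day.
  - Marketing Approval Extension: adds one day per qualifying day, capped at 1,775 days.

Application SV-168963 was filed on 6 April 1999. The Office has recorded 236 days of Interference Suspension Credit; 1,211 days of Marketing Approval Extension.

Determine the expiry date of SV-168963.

Base term: filing date + 17 years → 6 April 2016.
Interference Suspension Credit: +236 days → 28 November 2016.
Marketing Approval Extension: 1211 days (within the 1775-day cap) → +1211 days → 23 March 2020.

March 23, 2020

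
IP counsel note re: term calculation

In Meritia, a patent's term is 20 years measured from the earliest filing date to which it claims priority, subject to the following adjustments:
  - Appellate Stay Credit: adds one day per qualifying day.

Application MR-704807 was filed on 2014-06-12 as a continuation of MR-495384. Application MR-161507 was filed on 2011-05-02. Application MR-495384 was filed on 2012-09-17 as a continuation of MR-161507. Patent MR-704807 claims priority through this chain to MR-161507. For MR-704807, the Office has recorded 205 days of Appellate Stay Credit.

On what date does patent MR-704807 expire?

2031-11-23

Earliest priority filing: 2 May 2011.
Base term: 2 May 2011 + 20 years → 2 May 2031.
Appellate Stay Credit: +205 days → 23 November 2031.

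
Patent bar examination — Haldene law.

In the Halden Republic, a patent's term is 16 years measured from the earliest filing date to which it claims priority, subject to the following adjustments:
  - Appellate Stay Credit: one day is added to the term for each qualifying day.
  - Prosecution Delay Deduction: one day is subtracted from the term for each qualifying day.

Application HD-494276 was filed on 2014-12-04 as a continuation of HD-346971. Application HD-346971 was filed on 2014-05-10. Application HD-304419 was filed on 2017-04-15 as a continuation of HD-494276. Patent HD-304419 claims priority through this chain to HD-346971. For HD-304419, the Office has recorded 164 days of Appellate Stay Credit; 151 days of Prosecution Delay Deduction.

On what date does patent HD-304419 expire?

Earliest priority filing: 10 May 2014.
Base term: 10 May 2014 + 16 years → 10 May 2030.
Appellate Stay Credit: +164 days → 21 October 2030.
Prosecution Delay Deduction: −151 days → 23 May 2030.

2030-05-23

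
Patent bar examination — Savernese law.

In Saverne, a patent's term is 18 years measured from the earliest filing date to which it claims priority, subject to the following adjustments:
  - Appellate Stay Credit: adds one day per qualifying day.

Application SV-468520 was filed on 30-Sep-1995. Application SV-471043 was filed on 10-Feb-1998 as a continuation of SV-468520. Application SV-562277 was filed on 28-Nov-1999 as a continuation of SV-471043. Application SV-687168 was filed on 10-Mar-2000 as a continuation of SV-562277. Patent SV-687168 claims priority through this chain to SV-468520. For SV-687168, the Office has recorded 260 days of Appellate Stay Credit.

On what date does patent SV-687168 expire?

Earliest priority filing: 30 September 1995.
Base term: 30 September 1995 + 18 years → 30 September 2013.
Appellate Stay Credit: +260 days → 17 June 2014.

2014-06-17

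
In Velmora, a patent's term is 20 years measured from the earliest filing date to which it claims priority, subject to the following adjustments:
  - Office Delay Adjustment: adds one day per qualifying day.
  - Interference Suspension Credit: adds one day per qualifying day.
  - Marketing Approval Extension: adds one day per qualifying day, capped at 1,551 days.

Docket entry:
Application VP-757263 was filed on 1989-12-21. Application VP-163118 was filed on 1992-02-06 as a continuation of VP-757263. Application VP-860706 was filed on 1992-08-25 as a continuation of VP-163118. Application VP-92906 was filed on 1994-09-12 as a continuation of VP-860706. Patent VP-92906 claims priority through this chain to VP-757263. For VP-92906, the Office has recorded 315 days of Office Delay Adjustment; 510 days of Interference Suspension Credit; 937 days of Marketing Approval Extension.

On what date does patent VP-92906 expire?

2014-10-18

Earliest priority filing: 21 December 1989.
Base term: 21 December 1989 + 20 years → 21 December 2009.
Office Delay Adjustment: +315 days → 1 November 2010.
Interference Suspension Credit: +510 days → 25 March 2012.
Marketing Approval Extension: 937 days (within the 1551-day cap) → +937 days → 18 October 2014.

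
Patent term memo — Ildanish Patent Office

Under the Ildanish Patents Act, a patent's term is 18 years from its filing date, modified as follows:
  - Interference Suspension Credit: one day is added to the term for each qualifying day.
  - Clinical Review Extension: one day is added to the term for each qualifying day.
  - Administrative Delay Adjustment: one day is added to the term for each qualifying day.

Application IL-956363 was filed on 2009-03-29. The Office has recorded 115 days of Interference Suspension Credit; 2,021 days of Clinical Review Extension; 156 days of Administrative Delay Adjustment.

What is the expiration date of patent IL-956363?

2033-07-07

Base term: filing date + 18 years → 29 March 2027.
Interference Suspension Credit: +115 days → 22 July 2027.
Clinical Review Extension: +2021 days → 1 February 2033.
Administrative Delay Adjustment: +156 days → 7 July 2033.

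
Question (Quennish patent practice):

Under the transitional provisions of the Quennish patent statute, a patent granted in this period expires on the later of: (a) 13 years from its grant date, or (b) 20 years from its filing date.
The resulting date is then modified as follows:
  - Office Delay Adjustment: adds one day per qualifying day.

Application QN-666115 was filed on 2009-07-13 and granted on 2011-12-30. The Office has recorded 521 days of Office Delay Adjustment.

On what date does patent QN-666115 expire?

(a) grant + 13 years → 30 December 2024.
(b) filing + 20 years → 13 July 2029.
Later of the two: 13 July 2029.
Office Delay Adjustment: +521 days → 16 December 2030.

December 16, 2030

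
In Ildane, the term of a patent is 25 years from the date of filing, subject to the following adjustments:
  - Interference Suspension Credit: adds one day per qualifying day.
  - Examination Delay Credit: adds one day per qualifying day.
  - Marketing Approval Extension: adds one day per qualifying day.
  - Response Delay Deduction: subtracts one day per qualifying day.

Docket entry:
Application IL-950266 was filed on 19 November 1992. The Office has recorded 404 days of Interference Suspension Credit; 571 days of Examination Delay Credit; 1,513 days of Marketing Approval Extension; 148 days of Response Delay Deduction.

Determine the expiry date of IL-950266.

April 16, 2024

Base term: filing date + 25 years → 19 November 2017.
Interference Suspension Credit: +404 days → 28 December 2018.
Examination Delay Credit: +571 days → 21 July 2020.
Marketing Approval Extension: +1513 days → 11 September 2024.
Response Delay Deduction: −148 days → 16 April 2024.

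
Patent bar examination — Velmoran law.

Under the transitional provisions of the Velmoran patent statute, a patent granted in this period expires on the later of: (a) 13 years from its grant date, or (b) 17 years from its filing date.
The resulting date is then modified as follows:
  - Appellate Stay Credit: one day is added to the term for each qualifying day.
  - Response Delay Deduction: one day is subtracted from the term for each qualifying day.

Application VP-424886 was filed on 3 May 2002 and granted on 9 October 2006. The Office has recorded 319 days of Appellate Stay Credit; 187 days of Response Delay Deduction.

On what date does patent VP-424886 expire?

(a) grant + 13 years → 9 October 2019.
(b) filing + 17 years → 3 May 2019.
Later of the two: 9 October 2019.
Appellate Stay Credit: +319 days → 23 August 2020.
Response Delay Deduction: −187 days → 18 February 2020.

February 18, 2020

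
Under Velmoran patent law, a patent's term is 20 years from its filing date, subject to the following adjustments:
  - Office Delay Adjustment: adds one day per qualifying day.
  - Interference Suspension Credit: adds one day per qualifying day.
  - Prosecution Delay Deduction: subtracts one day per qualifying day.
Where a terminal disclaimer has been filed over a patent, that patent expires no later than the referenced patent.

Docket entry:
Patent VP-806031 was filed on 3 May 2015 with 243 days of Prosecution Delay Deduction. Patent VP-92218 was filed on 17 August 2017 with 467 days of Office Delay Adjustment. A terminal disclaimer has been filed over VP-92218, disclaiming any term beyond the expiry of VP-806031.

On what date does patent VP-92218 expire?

Natural term of VP-92218:
  Base: filing + 20 years → 17 August 2037.
  Office Delay Adjustment: +467 days → 27 November 2038.
Expiry of referenced patent VP-806031:
  Base: filing + 20 years → 3 May 2035.
  Prosecution Delay Deduction: −243 days → 2 September 2034.
Terminal disclaimer: VP-92218 expires on the earlier of 27 November 2038 and 2 September 2034.

September 2, 2034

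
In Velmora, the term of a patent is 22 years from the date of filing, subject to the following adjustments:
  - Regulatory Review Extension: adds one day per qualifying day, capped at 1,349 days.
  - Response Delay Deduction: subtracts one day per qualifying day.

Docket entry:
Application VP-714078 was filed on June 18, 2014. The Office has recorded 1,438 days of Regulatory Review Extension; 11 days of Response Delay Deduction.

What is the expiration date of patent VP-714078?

2040-02-16

Base term: filing date + 22 years → 18 June 2036.
Regulatory Review Extension: 1438 days claimed exceeds the 1349-day cap, so +1349 days → 27 February 2040.
Response Delay Deduction: −11 days → 16 February 2040.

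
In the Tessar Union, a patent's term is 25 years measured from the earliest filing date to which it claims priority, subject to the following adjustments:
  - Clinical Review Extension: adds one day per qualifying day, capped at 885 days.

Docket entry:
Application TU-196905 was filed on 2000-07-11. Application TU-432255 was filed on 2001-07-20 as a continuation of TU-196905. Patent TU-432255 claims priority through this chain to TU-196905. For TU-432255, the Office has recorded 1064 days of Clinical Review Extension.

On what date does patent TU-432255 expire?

2027-12-13

Earliest priority filing: 11 July 2000.
Base term: 11 July 2000 + 25 years → 11 July 2025.
Clinical Review Extension: 1064 days claimed exceeds the 885-day cap, so +885 days → 13 December 2027.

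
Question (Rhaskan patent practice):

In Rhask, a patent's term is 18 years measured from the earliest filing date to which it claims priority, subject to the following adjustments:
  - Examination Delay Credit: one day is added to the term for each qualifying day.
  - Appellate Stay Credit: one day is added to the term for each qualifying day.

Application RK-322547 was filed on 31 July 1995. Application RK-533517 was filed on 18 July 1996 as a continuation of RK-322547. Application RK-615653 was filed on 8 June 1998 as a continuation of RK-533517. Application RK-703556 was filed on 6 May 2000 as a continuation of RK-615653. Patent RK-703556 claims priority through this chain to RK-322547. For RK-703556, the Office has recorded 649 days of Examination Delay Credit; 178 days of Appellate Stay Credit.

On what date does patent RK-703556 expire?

Earliest priority filing: 31 July 1995.
Base term: 31 July 1995 + 18 years → 31 July 2013.
Examination Delay Credit: +649 days → 11 May 2015.
Appellate Stay Credit: +178 days → 5 November 2015.

2015-11-05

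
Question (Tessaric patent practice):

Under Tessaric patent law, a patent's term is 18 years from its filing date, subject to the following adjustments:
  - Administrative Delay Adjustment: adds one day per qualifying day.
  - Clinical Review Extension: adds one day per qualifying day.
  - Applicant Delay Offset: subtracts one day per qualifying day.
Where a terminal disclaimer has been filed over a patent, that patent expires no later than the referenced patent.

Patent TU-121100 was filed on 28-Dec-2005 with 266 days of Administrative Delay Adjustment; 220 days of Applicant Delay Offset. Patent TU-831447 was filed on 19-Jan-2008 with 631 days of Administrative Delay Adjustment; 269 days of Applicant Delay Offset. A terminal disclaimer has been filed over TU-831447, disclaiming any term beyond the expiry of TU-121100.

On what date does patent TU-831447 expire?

February 12, 2024

Natural term of TU-831447:
  Base: filing + 18 years → 19 January 2026.
  Administrative Delay Adjustment: +631 days → 12 October 2027.
  Applicant Delay Offset: −269 days → 16 January 2027.
Expiry of referenced patent TU-121100:
  Base: filing + 18 years → 28 December 2023.
  Administrative Delay Adjustment: +266 days → 19 September 2024.
  Applicant Delay Offset: −220 days → 12 February 2024.
Terminal disclaimer: TU-831447 expires on the earlier of 16 January 2027 and 12 February 2024.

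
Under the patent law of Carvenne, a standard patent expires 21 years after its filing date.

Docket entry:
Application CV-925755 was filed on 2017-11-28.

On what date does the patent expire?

2038-11-28

Filing date + 21 years → 28 November 2038.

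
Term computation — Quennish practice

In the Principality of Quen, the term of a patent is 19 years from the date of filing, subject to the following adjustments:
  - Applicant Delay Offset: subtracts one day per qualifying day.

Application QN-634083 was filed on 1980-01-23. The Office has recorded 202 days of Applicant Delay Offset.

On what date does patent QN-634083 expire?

1998-07-05

Base term: filing date + 19 years → 23 January 1999.
Applicant Delay Offset: −202 days → 5 July 1998.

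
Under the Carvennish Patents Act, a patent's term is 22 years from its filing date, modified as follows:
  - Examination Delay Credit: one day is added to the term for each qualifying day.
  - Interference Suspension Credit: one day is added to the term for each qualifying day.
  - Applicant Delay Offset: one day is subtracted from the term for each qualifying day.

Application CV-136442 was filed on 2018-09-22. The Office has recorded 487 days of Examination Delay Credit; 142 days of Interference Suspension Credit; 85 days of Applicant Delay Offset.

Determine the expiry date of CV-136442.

Base term: filing date + 22 years → 22 September 2040.
Examination Delay Credit: +487 days → 22 January 2042.
Interference Suspension Credit: +142 days → 13 June 2042.
Applicant Delay Offset: −85 days → 20 March 2042.

2042-03-20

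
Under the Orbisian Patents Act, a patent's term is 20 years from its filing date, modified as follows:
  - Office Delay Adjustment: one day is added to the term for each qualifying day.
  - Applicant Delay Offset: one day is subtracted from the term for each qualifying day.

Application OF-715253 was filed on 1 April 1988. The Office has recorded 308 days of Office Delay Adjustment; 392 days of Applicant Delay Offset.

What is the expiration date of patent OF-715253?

Base term: filing date + 20 years → 1 April 2008.
Office Delay Adjustment: +308 days → 3 February 2009.
Applicant Delay Offset: −392 days → 8 January 2008.

January 8, 2008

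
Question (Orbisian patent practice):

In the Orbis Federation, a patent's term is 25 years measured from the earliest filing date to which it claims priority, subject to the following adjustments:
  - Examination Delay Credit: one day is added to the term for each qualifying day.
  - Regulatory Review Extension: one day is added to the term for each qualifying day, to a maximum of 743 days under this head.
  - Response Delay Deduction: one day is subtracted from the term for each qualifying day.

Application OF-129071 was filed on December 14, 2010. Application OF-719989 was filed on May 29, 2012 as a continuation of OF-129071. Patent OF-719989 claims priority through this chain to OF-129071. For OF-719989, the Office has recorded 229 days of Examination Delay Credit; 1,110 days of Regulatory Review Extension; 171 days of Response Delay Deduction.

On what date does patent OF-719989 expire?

Earliest priority filing: 14 December 2010.
Base term: 14 December 2010 + 25 years → 14 December 2035.
Examination Delay Credit: +229 days → 30 July 2036.
Regulatory Review Extension: 1110 days claimed exceeds the 743-day cap, so +743 days → 12 August 2038.
Response Delay Deduction: −171 days → 22 February 2038.

February 22, 2038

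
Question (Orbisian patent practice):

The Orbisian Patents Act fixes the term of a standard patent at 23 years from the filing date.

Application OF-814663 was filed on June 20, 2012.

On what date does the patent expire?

Filing date + 23 years → 20 June 2035.

June 20, 2035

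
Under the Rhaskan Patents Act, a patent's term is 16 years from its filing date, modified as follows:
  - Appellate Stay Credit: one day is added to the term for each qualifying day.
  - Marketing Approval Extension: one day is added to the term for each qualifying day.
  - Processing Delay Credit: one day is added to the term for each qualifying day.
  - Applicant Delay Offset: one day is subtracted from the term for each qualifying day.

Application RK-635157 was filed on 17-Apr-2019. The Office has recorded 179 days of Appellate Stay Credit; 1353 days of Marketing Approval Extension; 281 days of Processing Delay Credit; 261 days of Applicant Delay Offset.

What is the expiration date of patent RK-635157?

July 17, 2039

Base term: filing date + 16 years → 17 April 2035.
Appellate Stay Credit: +179 days → 13 October 2035.
Marketing Approval Extension: +1353 days → 27 June 2039.
Processing Delay Credit: +281 days → 3 April 2040.
Applicant Delay Offset: −261 days → 17 July 2039.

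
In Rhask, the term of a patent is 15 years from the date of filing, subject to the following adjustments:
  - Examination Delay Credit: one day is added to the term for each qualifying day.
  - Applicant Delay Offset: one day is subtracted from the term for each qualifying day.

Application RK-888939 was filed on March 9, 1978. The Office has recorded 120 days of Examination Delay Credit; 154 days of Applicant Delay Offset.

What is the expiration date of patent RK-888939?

Base term: filing date + 15 years → 9 March 1993.
Examination Delay Credit: +120 days → 7 July 1993.
Applicant Delay Offset: −154 days → 3 February 1993.

1993-02-03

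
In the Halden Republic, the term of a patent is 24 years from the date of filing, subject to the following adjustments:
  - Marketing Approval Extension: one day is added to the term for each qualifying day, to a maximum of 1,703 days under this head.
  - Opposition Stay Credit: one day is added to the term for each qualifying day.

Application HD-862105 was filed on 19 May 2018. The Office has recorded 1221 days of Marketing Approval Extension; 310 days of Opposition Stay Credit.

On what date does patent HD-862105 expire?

2046-07-28

Base term: filing date + 24 years → 19 May 2042.
Marketing Approval Extension: 1221 days (within the 1703-day cap) → +1221 days → 21 September 2045.
Opposition Stay Credit: +310 days → 28 July 2046.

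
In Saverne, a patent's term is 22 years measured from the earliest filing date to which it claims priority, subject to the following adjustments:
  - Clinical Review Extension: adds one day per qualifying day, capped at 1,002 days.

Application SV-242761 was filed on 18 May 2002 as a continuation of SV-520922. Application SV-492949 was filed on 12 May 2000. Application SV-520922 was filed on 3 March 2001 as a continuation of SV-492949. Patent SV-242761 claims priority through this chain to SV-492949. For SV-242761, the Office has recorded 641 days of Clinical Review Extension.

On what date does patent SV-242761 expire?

February 12, 2024

Earliest priority filing: 12 May 2000.
Base term: 12 May 2000 + 22 years → 12 May 2022.
Clinical Review Extension: 641 days (within the 1002-day cap) → +641 days → 12 February 2024.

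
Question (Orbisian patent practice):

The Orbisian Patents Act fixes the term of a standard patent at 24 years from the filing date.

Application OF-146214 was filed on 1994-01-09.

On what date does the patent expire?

Filing date + 24 years → 9 January 2018.

2018-01-09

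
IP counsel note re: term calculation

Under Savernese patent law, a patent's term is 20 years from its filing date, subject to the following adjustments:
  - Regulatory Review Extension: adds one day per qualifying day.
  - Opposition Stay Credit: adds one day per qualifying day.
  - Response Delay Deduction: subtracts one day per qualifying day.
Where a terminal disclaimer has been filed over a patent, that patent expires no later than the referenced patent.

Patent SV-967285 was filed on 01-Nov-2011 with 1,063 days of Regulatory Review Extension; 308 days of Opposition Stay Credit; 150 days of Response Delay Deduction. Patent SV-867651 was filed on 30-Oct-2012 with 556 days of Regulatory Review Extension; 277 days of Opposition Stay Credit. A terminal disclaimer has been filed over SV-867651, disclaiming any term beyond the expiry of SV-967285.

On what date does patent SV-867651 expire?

Natural term of SV-867651:
  Base: filing + 20 years → 30 October 2032.
  Regulatory Review Extension: +556 days → 9 May 2034.
  Opposition Stay Credit: +277 days → 10 February 2035.
Expiry of referenced patent SV-967285:
  Base: filing + 20 years → 1 November 2031.
  Regulatory Review Extension: +1063 days → 29 September 2034.
  Opposition Stay Credit: +308 days → 3 August 2035.
  Response Delay Deduction: −150 days → 6 March 2035.
Terminal disclaimer: SV-867651 expires on the earlier of 10 February 2035 and 6 March 2035.

February 10, 2035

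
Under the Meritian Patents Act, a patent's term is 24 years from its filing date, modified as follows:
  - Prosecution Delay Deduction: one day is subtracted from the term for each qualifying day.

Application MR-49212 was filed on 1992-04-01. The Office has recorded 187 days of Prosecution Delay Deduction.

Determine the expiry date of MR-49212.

Base term: filing date + 24 years → 1 April 2016.
Prosecution Delay Deduction: −187 days → 27 September 2015.

2015-09-27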